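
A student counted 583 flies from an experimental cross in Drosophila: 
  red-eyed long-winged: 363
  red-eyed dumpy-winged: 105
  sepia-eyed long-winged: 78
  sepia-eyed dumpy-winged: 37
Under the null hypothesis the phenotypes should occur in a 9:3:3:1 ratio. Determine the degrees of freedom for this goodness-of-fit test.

A goodness-of-fit test with 4 phenotype classes has df = 4 − 1 = 3.

3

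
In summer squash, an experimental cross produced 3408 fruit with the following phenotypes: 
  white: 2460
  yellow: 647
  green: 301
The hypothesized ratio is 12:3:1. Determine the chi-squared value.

40.063

Under the 12:3:1 hypothesis (Σ ratio = 16, N = 3408):
  white: 3408 × 12/16 = 2556
  yellow: 3408 × 3/16 = 639
  green: 3408 × 1/16 = 213
χ² = Σ (O − E)² / E
  white: (2460 − 2556)² / 2556 = 3.6056
  yellow: (647 − 639)² / 639 = 0.1002
  green: (301 − 213)² / 213 = 36.3568
χ² = 3.6056 + 0.1002 + 36.3568 = 40.0626 ≈ 40.063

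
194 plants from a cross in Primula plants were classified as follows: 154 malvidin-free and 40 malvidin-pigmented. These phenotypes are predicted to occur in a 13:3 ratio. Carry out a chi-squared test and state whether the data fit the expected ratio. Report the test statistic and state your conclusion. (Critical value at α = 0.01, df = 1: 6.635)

0.445; consistent

Total ratio parts = 16. Expected numbers out of 194:
  malvidin-free: 194 × 13/16 = 157.625
  malvidin-pigmented: 194 × 3/16 = 36.375
χ² = Σ (O − E)² / E
  malvidin-free: (154 − 157.625)² / 157.625 = 0.0834
  malvidin-pigmented: (40 − 36.375)² / 36.375 = 0.3613
χ² = 0.0834 + 0.3613 = 0.4447 ≈ 0.445
Degrees of freedom = 2 − 1 = 1; critical value at α = 0.01 is 6.635.
Since 0.445 < 6.635, we fail to reject the null hypothesis — the data are consistent with the 13:3 ratio.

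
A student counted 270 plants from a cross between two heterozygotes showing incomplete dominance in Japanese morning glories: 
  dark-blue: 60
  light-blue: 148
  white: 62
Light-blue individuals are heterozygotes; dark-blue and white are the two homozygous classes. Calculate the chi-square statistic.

2.533

With incomplete dominance, a heterozygote × heterozygote cross gives a 1:2:1 phenotypic ratio.
Total ratio parts = 4. Expected numbers out of 270:
  dark-blue: 270 × 1/4 = 67.5
  light-blue: 270 × 2/4 = 135
  white: 270 × 1/4 = 67.5
χ² = Σ (O − E)² / E
  dark-blue: (60 − 67.5)² / 67.5 = 0.8333
  light-blue: (148 − 135)² / 135 = 1.2519
  white: (62 − 67.5)² / 67.5 = 0.4481
χ² = 0.8333 + 1.2519 + 0.4481 = 2.5333 ≈ 2.533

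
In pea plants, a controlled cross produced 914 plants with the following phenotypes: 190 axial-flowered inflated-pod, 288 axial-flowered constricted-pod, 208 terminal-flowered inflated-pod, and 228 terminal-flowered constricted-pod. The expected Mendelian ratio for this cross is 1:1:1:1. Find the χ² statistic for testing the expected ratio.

Total ratio parts = 4. Expected numbers out of 914:
  axial-flowered inflated-pod: 914 × 1/4 = 228.5
  axial-flowered constricted-pod: 914 × 1/4 = 228.5
  terminal-flowered inflated-pod: 914 × 1/4 = 228.5
  terminal-flowered constricted-pod: 914 × 1/4 = 228.5
χ² = Σ (O − E)² / E
  axial-flowered inflated-pod: (190 − 228.5)² / 228.5 = 6.4869
  axial-flowered constricted-pod: (288 − 228.5)² / 228.5 = 15.4934
  terminal-flowered inflated-pod: (208 − 228.5)² / 228.5 = 1.8392
  terminal-flowered constricted-pod: (228 − 228.5)² / 228.5 = 0.0011
χ² = 6.4869 + 15.4934 + 1.8392 + 0.0011 = 23.8206 ≈ 23.821

23.821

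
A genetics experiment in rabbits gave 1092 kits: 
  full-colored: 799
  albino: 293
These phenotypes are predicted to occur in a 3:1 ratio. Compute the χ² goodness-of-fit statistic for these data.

The 3:1 ratio has 4 parts, so with N = 1092 the expected counts are:
  full-colored: 1092 × 3/4 = 819
  albino: 1092 × 1/4 = 273
χ² = Σ (O − E)² / E
  full-colored: (799 − 819)² / 819 = 0.4884
  albino: (293 − 273)² / 273 = 1.4652
χ² = 0.4884 + 1.4652 = 1.9536 ≈ 1.954

1.954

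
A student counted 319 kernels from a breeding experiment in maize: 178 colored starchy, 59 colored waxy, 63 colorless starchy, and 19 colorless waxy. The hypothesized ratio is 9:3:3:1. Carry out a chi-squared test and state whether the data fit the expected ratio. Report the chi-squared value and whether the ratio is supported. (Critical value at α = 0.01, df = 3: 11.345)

0.237; consistent

Under the 9:3:3:1 hypothesis (Σ ratio = 16, N = 319):
  colored starchy: 319 × 9/16 = 179.4375
  colored waxy: 319 × 3/16 = 59.8125
  colorless starchy: 319 × 3/16 = 59.8125
  colorless waxy: 319 × 1/16 = 19.9375
χ² = Σ (O − E)² / E
  colored starchy: (178 − 179.4375)² / 179.4375 = 0.0115
  colored waxy: (59 − 59.8125)² / 59.8125 = 0.0110
  colorless starchy: (63 − 59.8125)² / 59.8125 = 0.1699
  colorless waxy: (19 − 19.9375)² / 19.9375 = 0.0441
χ² = 0.0115 + 0.0110 + 0.1699 + 0.0441 = 0.2365 ≈ 0.237
Degrees of freedom = 4 − 1 = 3; critical value at α = 0.01 is 11.345.
Since 0.237 < 11.345, we fail to reject the null hypothesis — the data are consistent with the 9:3:3:1 ratio.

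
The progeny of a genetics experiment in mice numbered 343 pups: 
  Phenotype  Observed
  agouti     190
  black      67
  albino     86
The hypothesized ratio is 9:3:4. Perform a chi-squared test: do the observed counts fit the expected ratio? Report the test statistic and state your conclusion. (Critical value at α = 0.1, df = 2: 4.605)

Under the 9:3:4 hypothesis (Σ ratio = 16, N = 343):
  agouti: 343 × 9/16 = 192.9375
  black: 343 × 3/16 = 64.3125
  albino: 343 × 4/16 = 85.75
χ² = Σ (O − E)² / E
  agouti: (190 − 192.9375)² / 192.9375 = 0.0447
  black: (67 − 64.3125)² / 64.3125 = 0.1123
  albino: (86 − 85.75)² / 85.75 = 0.0007
χ² = 0.0447 + 0.1123 + 0.0007 = 0.1577 ≈ 0.158
Degrees of freedom = 3 − 1 = 2; critical value at α = 0.1 is 4.605.
Since 0.158 < 4.605, we fail to reject the null hypothesis — the data are consistent with the 9:3:4 ratio.

0.158; consistent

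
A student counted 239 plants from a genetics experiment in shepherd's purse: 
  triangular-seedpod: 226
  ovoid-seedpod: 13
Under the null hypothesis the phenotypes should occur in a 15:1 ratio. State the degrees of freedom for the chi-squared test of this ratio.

A goodness-of-fit test with 2 phenotype classes has df = 2 − 1 = 1.

1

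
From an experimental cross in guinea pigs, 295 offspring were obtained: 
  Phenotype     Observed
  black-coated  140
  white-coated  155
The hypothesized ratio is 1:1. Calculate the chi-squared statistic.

0.763

The 1:1 ratio has 2 parts, so with N = 295 the expected counts are:
  black-coated: 295 × 1/2 = 147.5
  white-coated: 295 × 1/2 = 147.5
χ² = Σ (O − E)² / E
  black-coated: (140 − 147.5)² / 147.5 = 0.3814
  white-coated: (155 − 147.5)² / 147.5 = 0.3814
χ² = 0.3814 + 0.3814 = 0.7628 ≈ 0.763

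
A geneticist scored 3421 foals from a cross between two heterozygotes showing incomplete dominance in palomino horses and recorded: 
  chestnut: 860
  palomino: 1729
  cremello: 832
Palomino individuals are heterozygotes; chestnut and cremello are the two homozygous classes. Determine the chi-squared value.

With incomplete dominance, a heterozygote × heterozygote cross gives a 1:2:1 phenotypic ratio.
Under the 1:2:1 hypothesis (Σ ratio = 4, N = 3421):
  chestnut: 3421 × 1/4 = 855.25
  palomino: 3421 × 2/4 = 1710.5
  cremello: 3421 × 1/4 = 855.25
χ² = Σ (O − E)² / E
  chestnut: (860 − 855.25)² / 855.25 = 0.0264
  palomino: (1729 − 1710.5)² / 1710.5 = 0.2001
  cremello: (832 − 855.25)² / 855.25 = 0.6321
χ² = 0.0264 + 0.2001 + 0.6321 = 0.8586 ≈ 0.859

0.859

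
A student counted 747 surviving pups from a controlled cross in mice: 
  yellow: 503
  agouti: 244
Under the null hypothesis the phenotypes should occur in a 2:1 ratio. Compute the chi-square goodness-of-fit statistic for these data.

Under the 2:1 hypothesis (Σ ratio = 3, N = 747):
  yellow: 747 × 2/3 = 498
  agouti: 747 × 1/3 = 249
χ² = Σ (O − E)² / E
  yellow: (503 − 498)² / 498 = 0.0502
  agouti: (244 − 249)² / 249 = 0.1004
χ² = 0.0502 + 0.1004 = 0.1506 ≈ 0.151

0.151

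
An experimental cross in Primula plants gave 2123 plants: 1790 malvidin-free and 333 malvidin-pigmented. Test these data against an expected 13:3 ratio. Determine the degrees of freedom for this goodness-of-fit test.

A goodness-of-fit test with 2 phenotype classes has df = 2 − 1 = 1.

1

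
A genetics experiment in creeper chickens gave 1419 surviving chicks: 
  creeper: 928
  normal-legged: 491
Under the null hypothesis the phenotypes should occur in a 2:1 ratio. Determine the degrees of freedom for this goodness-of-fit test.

1

A goodness-of-fit test with 2 phenotype classes has df = 2 − 1 = 1.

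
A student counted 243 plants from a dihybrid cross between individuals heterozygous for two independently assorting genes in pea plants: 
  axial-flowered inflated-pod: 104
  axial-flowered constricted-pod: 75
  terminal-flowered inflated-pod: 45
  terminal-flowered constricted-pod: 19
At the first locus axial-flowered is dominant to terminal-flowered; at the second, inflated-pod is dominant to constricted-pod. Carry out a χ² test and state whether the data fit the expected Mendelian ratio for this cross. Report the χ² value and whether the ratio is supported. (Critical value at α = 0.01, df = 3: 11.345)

A dihybrid F₂ with independent assortment and complete dominance at both loci gives a 9:3:3:1 phenotypic ratio.
Total ratio parts = 16. Expected numbers out of 243:
  axial-flowered inflated-pod: 243 × 9/16 = 136.6875
  axial-flowered constricted-pod: 243 × 3/16 = 45.5625
  terminal-flowered inflated-pod: 243 × 3/16 = 45.5625
  terminal-flowered constricted-pod: 243 × 1/16 = 15.1875
χ² = Σ (O − E)² / E
  axial-flowered inflated-pod: (104 − 136.6875)² / 136.6875 = 7.8169
  axial-flowered constricted-pod: (75 − 45.5625)² / 45.5625 = 19.0193
  terminal-flowered inflated-pod: (45 − 45.5625)² / 45.5625 = 0.0069
  terminal-flowered constricted-pod: (19 − 15.1875)² / 15.1875 = 0.9570
χ² = 7.8169 + 19.0193 + 0.0069 + 0.9570 = 27.8001 ≈ 27.800
Degrees of freedom = 4 − 1 = 3; critical value at α = 0.01 is 11.345.
Since 27.800 > 11.345, we reject the null hypothesis — the data do not fit the 9:3:3:1 ratio.

27.800; not consistent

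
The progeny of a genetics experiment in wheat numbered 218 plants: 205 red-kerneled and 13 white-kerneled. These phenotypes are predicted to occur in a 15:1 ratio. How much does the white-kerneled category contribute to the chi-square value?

Under the 15:1 hypothesis (Σ ratio = 16, N = 218):
  red-kerneled: 218 × 15/16 = 204.375
  white-kerneled: 218 × 1/16 = 13.625
Contribution of white-kerneled: (13 − 13.625)² / 13.625 = 0.0287

0.029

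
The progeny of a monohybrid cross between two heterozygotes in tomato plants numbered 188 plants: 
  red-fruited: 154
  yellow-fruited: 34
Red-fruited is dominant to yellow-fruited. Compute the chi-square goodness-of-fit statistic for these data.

For a monohybrid cross between heterozygotes with complete dominance, the expected phenotypic ratio is 3:1.
The 3:1 ratio has 4 parts, so with N = 188 the expected counts are:
  red-fruited: 188 × 3/4 = 141
  yellow-fruited: 188 × 1/4 = 47
χ² = Σ (O − E)² / E
  red-fruited: (154 − 141)² / 141 = 1.1986
  yellow-fruited: (34 − 47)² / 47 = 3.5957
χ² = 1.1986 + 3.5957 = 4.7943 ≈ 4.794

4.794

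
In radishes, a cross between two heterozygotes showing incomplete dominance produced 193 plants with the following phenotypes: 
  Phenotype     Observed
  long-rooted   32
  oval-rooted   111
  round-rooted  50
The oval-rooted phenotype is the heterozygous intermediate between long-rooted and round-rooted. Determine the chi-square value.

7.715

With incomplete dominance, a heterozygote × heterozygote cross gives a 1:2:1 phenotypic ratio.
Under the 1:2:1 hypothesis (Σ ratio = 4, N = 193):
  long-rooted: 193 × 1/4 = 48.25
  oval-rooted: 193 × 2/4 = 96.5
  round-rooted: 193 × 1/4 = 48.25
χ² = Σ (O − E)² / E
  long-rooted: (32 − 48.25)² / 48.25 = 5.4728
  oval-rooted: (111 − 96.5)² / 96.5 = 2.1788
  round-rooted: (50 − 48.25)² / 48.25 = 0.0635
χ² = 5.4728 + 2.1788 + 0.0635 = 7.7151 ≈ 7.715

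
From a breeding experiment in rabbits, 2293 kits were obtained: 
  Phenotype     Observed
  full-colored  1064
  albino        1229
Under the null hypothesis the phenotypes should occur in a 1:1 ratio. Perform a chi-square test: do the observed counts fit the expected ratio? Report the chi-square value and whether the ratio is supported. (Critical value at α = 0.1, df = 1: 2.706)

Total ratio parts = 2. Expected numbers out of 2293:
  full-colored: 2293 × 1/2 = 1146.5
  albino: 2293 × 1/2 = 1146.5
χ² = Σ (O − E)² / E
  full-colored: (1064 − 1146.5)² / 1146.5 = 5.9365
  albino: (1229 − 1146.5)² / 1146.5 = 5.9365
χ² = 5.9365 + 5.9365 = 11.873
Degrees of freedom = 2 − 1 = 1; critical value at α = 0.1 is 2.706.
Since 11.873 > 2.706, we reject the null hypothesis — the data do not fit the 1:1 ratio.

11.873; not consistent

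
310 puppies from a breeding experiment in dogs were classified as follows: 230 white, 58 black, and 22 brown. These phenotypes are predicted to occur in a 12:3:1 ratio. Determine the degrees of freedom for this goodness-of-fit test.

2

A goodness-of-fit test with 3 phenotype classes has df = 3 − 1 = 2.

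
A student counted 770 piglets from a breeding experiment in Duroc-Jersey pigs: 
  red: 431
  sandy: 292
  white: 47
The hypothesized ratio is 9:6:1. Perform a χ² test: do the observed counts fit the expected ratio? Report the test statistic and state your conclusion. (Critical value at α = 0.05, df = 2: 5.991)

The 9:6:1 ratio has 16 parts, so with N = 770 the expected counts are:
  red: 770 × 9/16 = 433.125
  sandy: 770 × 6/16 = 288.75
  white: 770 × 1/16 = 48.125
χ² = Σ (O − E)² / E
  red: (431 − 433.125)² / 433.125 = 0.0104
  sandy: (292 − 288.75)² / 288.75 = 0.0366
  white: (47 − 48.125)² / 48.125 = 0.0263
χ² = 0.0104 + 0.0366 + 0.0263 = 0.0733 ≈ 0.073
Degrees of freedom = 3 − 1 = 2; critical value at α = 0.05 is 5.991.
Since 0.073 < 5.991, we fail to reject the null hypothesis — the data are consistent with the 9:6:1 ratio.

0.073; consistent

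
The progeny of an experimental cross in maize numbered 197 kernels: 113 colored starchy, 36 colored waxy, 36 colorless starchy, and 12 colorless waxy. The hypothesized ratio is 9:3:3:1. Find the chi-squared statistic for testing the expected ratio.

Expected counts for N = 197 under a 9:3:3:1 ratio (total parts = 16):
  colored starchy: 197 × 9/16 = 110.8125
  colored waxy: 197 × 3/16 = 36.9375
  colorless starchy: 197 × 3/16 = 36.9375
  colorless waxy: 197 × 1/16 = 12.3125
χ² = Σ (O − E)² / E
  colored starchy: (113 − 110.8125)² / 110.8125 = 0.0432
  colored waxy: (36 − 36.9375)² / 36.9375 = 0.0238
  colorless starchy: (36 − 36.9375)² / 36.9375 = 0.0238
  colorless waxy: (12 − 12.3125)² / 12.3125 = 0.0079
χ² = 0.0432 + 0.0238 + 0.0238 + 0.0079 = 0.0987 ≈ 0.099

0.099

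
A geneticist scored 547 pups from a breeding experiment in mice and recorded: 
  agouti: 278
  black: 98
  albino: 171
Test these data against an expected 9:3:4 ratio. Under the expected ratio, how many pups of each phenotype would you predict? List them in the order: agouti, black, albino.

307.6875, 102.5625, 136.75

Expected counts for N = 547 under a 9:3:4 ratio (total parts = 16):
  agouti: 547 × 9/16 = 307.6875
  black: 547 × 3/16 = 102.5625
  albino: 547 × 4/16 = 136.75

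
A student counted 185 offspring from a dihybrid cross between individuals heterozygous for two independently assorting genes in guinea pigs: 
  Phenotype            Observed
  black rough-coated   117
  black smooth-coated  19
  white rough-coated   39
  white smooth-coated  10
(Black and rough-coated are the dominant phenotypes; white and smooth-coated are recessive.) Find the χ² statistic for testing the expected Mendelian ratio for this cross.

A dihybrid F₂ with independent assortment and complete dominance at both loci gives a 9:3:3:1 phenotypic ratio.
Under the 9:3:3:1 hypothesis (Σ ratio = 16, N = 185):
  black rough-coated: 185 × 9/16 = 104.0625
  black smooth-coated: 185 × 3/16 = 34.6875
  white rough-coated: 185 × 3/16 = 34.6875
  white smooth-coated: 185 × 1/16 = 11.5625
χ² = Σ (O − E)² / E
  black rough-coated: (117 − 104.0625)² / 104.0625 = 1.6084
  black smooth-coated: (19 − 34.6875)² / 34.6875 = 7.0947
  white rough-coated: (39 − 34.6875)² / 34.6875 = 0.5361
  white smooth-coated: (10 − 11.5625)² / 11.5625 = 0.2111
χ² = 1.6084 + 7.0947 + 0.5361 + 0.2111 = 9.4503 ≈ 9.450

9.450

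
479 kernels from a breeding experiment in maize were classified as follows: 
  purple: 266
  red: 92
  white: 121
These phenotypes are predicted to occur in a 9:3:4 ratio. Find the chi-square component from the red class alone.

0.053

The 9:3:4 ratio has 16 parts, so with N = 479 the expected counts are:
  purple: 479 × 9/16 = 269.4375
  red: 479 × 3/16 = 89.8125
  white: 479 × 4/16 = 119.75
Contribution of red: (92 − 89.8125)² / 89.8125 = 0.0533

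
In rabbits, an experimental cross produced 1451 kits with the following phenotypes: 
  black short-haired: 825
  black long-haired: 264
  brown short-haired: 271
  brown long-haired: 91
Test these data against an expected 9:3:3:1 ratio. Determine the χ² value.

0.339

The 9:3:3:1 ratio has 16 parts, so with N = 1451 the expected counts are:
  black short-haired: 1451 × 9/16 = 816.1875
  black long-haired: 1451 × 3/16 = 272.0625
  brown short-haired: 1451 × 3/16 = 272.0625
  brown long-haired: 1451 × 1/16 = 90.6875
χ² = Σ (O − E)² / E
  black short-haired: (825 − 816.1875)² / 816.1875 = 0.0951
  black long-haired: (264 − 272.0625)² / 272.0625 = 0.2389
  brown short-haired: (271 − 272.0625)² / 272.0625 = 0.0041
  brown long-haired: (91 − 90.6875)² / 90.6875 = 0.0011
χ² = 0.0951 + 0.2389 + 0.0041 + 0.0011 = 0.3392 ≈ 0.339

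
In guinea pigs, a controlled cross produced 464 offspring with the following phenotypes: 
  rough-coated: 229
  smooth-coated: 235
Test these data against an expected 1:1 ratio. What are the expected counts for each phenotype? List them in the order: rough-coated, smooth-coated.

232, 232

Total ratio parts = 2. Expected numbers out of 464:
  rough-coated: 464 × 1/2 = 232
  smooth-coated: 464 × 1/2 = 232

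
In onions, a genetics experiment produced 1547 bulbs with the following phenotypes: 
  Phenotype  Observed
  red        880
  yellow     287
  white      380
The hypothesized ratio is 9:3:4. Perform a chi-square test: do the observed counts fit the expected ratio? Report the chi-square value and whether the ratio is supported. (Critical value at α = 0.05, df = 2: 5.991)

0.261; consistent

Under the 9:3:4 hypothesis (Σ ratio = 16, N = 1547):
  red: 1547 × 9/16 = 870.1875
  yellow: 1547 × 3/16 = 290.0625
  white: 1547 × 4/16 = 386.75
χ² = Σ (O − E)² / E
  red: (880 − 870.1875)² / 870.1875 = 0.1106
  yellow: (287 − 290.0625)² / 290.0625 = 0.0323
  white: (380 − 386.75)² / 386.75 = 0.1178
χ² = 0.1106 + 0.0323 + 0.1178 = 0.2607 ≈ 0.261
Degrees of freedom = 3 − 1 = 2; critical value at α = 0.05 is 5.991.
Since 0.261 < 5.991, we fail to reject the null hypothesis — the data are consistent with the 9:3:4 ratio.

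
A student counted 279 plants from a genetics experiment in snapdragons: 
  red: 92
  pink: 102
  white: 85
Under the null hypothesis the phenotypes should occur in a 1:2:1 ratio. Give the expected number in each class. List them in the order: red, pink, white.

69.75, 139.5, 69.75

Expected counts for N = 279 under a 1:2:1 ratio (total parts = 4):
  red: 279 × 1/4 = 69.75
  pink: 279 × 2/4 = 139.5
  white: 279 × 1/4 = 69.75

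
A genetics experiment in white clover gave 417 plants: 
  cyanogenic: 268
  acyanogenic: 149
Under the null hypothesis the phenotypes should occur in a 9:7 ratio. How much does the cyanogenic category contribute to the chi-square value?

Total ratio parts = 16. Expected numbers out of 417:
  cyanogenic: 417 × 9/16 = 234.5625
  acyanogenic: 417 × 7/16 = 182.4375
Contribution of cyanogenic: (268 − 234.5625)² / 234.5625 = 4.7666

4.767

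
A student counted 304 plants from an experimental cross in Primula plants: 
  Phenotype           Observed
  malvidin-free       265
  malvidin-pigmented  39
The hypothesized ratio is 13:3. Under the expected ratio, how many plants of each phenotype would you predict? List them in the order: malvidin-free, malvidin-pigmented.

247, 57

Expected counts for N = 304 under a 13:3 ratio (total parts = 16):
  malvidin-free: 304 × 13/16 = 247
  malvidin-pigmented: 304 × 3/16 = 57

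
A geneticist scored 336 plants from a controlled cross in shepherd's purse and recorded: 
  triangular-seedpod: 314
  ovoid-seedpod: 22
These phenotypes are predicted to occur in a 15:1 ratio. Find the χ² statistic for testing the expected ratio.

0.051

Expected counts for N = 336 under a 15:1 ratio (total parts = 16):
  triangular-seedpod: 336 × 15/16 = 315
  ovoid-seedpod: 336 × 1/16 = 21
χ² = Σ (O − E)² / E
  triangular-seedpod: (314 − 315)² / 315 = 0.0032
  ovoid-seedpod: (22 − 21)² / 21 = 0.0476
χ² = 0.0032 + 0.0476 = 0.0508 ≈ 0.051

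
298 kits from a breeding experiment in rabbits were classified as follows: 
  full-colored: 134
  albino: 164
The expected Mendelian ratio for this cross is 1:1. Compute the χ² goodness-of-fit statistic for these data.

3.020

Total ratio parts = 2. Expected numbers out of 298:
  full-colored: 298 × 1/2 = 149
  albino: 298 × 1/2 = 149
χ² = Σ (O − E)² / E
  full-colored: (134 − 149)² / 149 = 1.5101
  albino: (164 − 149)² / 149 = 1.5101
χ² = 1.5101 + 1.5101 = 3.0202 ≈ 3.020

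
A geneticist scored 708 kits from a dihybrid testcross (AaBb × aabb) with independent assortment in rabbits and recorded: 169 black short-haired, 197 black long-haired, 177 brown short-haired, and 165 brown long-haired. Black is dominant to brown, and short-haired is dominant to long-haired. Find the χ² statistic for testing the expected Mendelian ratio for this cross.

3.435

A dihybrid testcross with independent assortment gives a 1:1:1:1 ratio.
Total ratio parts = 4. Expected numbers out of 708:
  black short-haired: 708 × 1/4 = 177
  black long-haired: 708 × 1/4 = 177
  brown short-haired: 708 × 1/4 = 177
  brown long-haired: 708 × 1/4 = 177
χ² = Σ (O − E)² / E
  black short-haired: (169 − 177)² / 177 = 0.3616
  black long-haired: (197 − 177)² / 177 = 2.2599
  brown short-haired: (177 − 177)² / 177 = 0.0000
  brown long-haired: (165 − 177)² / 177 = 0.8136
χ² = 0.3616 + 2.2599 + 0.0000 + 0.8136 = 3.4351 ≈ 3.435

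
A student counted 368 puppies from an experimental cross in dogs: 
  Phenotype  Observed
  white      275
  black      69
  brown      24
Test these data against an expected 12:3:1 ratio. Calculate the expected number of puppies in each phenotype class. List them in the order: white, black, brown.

276, 69, 23

Total ratio parts = 16. Expected numbers out of 368:
  white: 368 × 12/16 = 276
  black: 368 × 3/16 = 69
  brown: 368 × 1/16 = 23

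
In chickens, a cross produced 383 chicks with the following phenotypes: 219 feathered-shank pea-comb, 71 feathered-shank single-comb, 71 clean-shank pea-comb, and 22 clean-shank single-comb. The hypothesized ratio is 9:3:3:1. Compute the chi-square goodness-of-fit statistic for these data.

The 9:3:3:1 ratio has 16 parts, so with N = 383 the expected counts are:
  feathered-shank pea-comb: 383 × 9/16 = 215.4375
  feathered-shank single-comb: 383 × 3/16 = 71.8125
  clean-shank pea-comb: 383 × 3/16 = 71.8125
  clean-shank single-comb: 383 × 1/16 = 23.9375
χ² = Σ (O − E)² / E
  feathered-shank pea-comb: (219 − 215.4375)² / 215.4375 = 0.0589
  feathered-shank single-comb: (71 − 71.8125)² / 71.8125 = 0.0092
  clean-shank pea-comb: (71 − 71.8125)² / 71.8125 = 0.0092
  clean-shank single-comb: (22 − 23.9375)² / 23.9375 = 0.1568
χ² = 0.0589 + 0.0092 + 0.0092 + 0.1568 = 0.2341 ≈ 0.234

0.234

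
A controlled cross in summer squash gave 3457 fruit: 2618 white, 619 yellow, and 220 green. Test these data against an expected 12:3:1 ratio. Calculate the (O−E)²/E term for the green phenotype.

0.072

Under the 12:3:1 hypothesis (Σ ratio = 16, N = 3457):
  white: 3457 × 12/16 = 2592.75
  yellow: 3457 × 3/16 = 648.1875
  green: 3457 × 1/16 = 216.0625
Contribution of green: (220 − 216.0625)² / 216.0625 = 0.0718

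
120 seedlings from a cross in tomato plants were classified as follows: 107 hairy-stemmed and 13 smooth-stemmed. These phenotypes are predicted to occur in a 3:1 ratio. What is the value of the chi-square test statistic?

Total ratio parts = 4. Expected numbers out of 120:
  hairy-stemmed: 120 × 3/4 = 90
  smooth-stemmed: 120 × 1/4 = 30
χ² = Σ (O − E)² / E
  hairy-stemmed: (107 − 90)² / 90 = 3.2111
  smooth-stemmed: (13 − 30)² / 30 = 9.6333
χ² = 3.2111 + 9.6333 = 12.8444 ≈ 12.844

12.844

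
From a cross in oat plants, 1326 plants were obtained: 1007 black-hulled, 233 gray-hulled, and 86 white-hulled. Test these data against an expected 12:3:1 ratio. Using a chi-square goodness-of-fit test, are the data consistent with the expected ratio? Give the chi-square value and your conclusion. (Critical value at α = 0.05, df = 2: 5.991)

The 12:3:1 ratio has 16 parts, so with N = 1326 the expected counts are:
  black-hulled: 1326 × 12/16 = 994.5
  gray-hulled: 1326 × 3/16 = 248.625
  white-hulled: 1326 × 1/16 = 82.875
χ² = Σ (O − E)² / E
  black-hulled: (1007 − 994.5)² / 994.5 = 0.1571
  gray-hulled: (233 − 248.625)² / 248.625 = 0.9820
  white-hulled: (86 − 82.875)² / 82.875 = 0.1178
χ² = 0.1571 + 0.9820 + 0.1178 = 1.2569 ≈ 1.257
Degrees of freedom = 3 − 1 = 2; critical value at α = 0.05 is 5.991.
Since 1.257 < 5.991, we fail to reject the null hypothesis — the data are consistent with the 12:3:1 ratio.

1.257; consistent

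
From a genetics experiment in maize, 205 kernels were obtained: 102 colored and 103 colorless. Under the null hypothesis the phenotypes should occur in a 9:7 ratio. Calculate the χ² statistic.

Total ratio parts = 16. Expected numbers out of 205:
  colored: 205 × 9/16 = 115.3125
  colorless: 205 × 7/16 = 89.6875
χ² = Σ (O − E)² / E
  colored: (102 − 115.3125)² / 115.3125 = 1.5369
  colorless: (103 − 89.6875)² / 89.6875 = 1.9760
χ² = 1.5369 + 1.9760 = 3.5129 ≈ 3.513

3.513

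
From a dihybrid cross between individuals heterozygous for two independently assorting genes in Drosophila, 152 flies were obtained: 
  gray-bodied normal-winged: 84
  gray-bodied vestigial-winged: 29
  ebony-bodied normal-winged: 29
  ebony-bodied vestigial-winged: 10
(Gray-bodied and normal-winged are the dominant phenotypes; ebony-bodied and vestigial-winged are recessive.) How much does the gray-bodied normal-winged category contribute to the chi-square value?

A dihybrid F₂ with independent assortment and complete dominance at both loci gives a 9:3:3:1 phenotypic ratio.
Total ratio parts = 16. Expected numbers out of 152:
  gray-bodied normal-winged: 152 × 9/16 = 85.5
  gray-bodied vestigial-winged: 152 × 3/16 = 28.5
  ebony-bodied normal-winged: 152 × 3/16 = 28.5
  ebony-bodied vestigial-winged: 152 × 1/16 = 9.5
Contribution of gray-bodied normal-winged: (84 − 85.5)² / 85.5 = 0.0263

0.026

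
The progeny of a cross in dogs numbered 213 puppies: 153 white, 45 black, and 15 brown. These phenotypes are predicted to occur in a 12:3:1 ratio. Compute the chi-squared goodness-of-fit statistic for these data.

1.141

Expected counts for N = 213 under a 12:3:1 ratio (total parts = 16):
  white: 213 × 12/16 = 159.75
  black: 213 × 3/16 = 39.9375
  brown: 213 × 1/16 = 13.3125
χ² = Σ (O − E)² / E
  white: (153 − 159.75)² / 159.75 = 0.2852
  black: (45 − 39.9375)² / 39.9375 = 0.6417
  brown: (15 − 13.3125)² / 13.3125 = 0.2139
χ² = 0.2852 + 0.6417 + 0.2139 = 1.1408 ≈ 1.141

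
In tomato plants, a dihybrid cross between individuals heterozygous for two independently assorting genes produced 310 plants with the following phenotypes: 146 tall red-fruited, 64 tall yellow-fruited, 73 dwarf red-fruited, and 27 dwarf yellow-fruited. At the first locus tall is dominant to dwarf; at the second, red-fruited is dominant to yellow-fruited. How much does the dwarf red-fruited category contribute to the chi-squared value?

A dihybrid F₂ with independent assortment and complete dominance at both loci gives a 9:3:3:1 phenotypic ratio.
Expected counts for N = 310 under a 9:3:3:1 ratio (total parts = 16):
  tall red-fruited: 310 × 9/16 = 174.375
  tall yellow-fruited: 310 × 3/16 = 58.125
  dwarf red-fruited: 310 × 3/16 = 58.125
  dwarf yellow-fruited: 310 × 1/16 = 19.375
Contribution of dwarf red-fruited: (73 − 58.125)² / 58.125 = 3.8067

3.807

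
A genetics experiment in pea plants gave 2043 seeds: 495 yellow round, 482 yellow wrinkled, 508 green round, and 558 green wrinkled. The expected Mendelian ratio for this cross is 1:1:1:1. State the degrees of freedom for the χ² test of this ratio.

A goodness-of-fit test with 4 phenotype classes has df = 4 − 1 = 3.

3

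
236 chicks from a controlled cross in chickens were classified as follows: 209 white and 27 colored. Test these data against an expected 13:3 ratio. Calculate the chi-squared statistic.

8.276

Total ratio parts = 16. Expected numbers out of 236:
  white: 236 × 13/16 = 191.75
  colored: 236 × 3/16 = 44.25
χ² = Σ (O − E)² / E
  white: (209 − 191.75)² / 191.75 = 1.5518
  colored: (27 − 44.25)² / 44.25 = 6.7246
χ² = 1.5518 + 6.7246 = 8.2764 ≈ 8.276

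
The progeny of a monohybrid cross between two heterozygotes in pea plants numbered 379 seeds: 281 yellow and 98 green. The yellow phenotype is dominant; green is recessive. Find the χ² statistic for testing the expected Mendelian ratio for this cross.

0.149

For a monohybrid cross between heterozygotes with complete dominance, the expected phenotypic ratio is 3:1.
Under the 3:1 hypothesis (Σ ratio = 4, N = 379):
  yellow: 379 × 3/4 = 284.25
  green: 379 × 1/4 = 94.75
χ² = Σ (O − E)² / E
  yellow: (281 − 284.25)² / 284.25 = 0.0372
  green: (98 − 94.75)² / 94.75 = 0.1115
χ² = 0.0372 + 0.1115 = 0.1487 ≈ 0.149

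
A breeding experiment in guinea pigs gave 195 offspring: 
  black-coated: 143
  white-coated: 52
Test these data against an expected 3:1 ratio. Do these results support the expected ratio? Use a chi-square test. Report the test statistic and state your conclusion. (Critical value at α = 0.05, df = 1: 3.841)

Expected counts for N = 195 under a 3:1 ratio (total parts = 4):
  black-coated: 195 × 3/4 = 146.25
  white-coated: 195 × 1/4 = 48.75
χ² = Σ (O − E)² / E
  black-coated: (143 − 146.25)² / 146.25 = 0.0722
  white-coated: (52 − 48.75)² / 48.75 = 0.2167
χ² = 0.0722 + 0.2167 = 0.2889 ≈ 0.289
Degrees of freedom = 2 − 1 = 1; critical value at α = 0.05 is 3.841.
Since 0.289 < 3.841, we fail to reject the null hypothesis — the data are consistent with the 3:1 ratio.

0.289; consistent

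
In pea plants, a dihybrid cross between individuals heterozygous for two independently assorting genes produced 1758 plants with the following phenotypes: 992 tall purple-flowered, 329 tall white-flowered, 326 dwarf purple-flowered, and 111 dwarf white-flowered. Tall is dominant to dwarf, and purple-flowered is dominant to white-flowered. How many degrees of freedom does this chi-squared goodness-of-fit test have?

3

A dihybrid F₂ with independent assortment and complete dominance at both loci gives a 9:3:3:1 phenotypic ratio.
A goodness-of-fit test with 4 phenotype classes has df = 4 − 1 = 3.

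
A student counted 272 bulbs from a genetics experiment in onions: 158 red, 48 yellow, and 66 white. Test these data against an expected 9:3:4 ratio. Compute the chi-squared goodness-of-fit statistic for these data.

0.399

The 9:3:4 ratio has 16 parts, so with N = 272 the expected counts are:
  red: 272 × 9/16 = 153
  yellow: 272 × 3/16 = 51
  white: 272 × 4/16 = 68
χ² = Σ (O − E)² / E
  red: (158 − 153)² / 153 = 0.1634
  yellow: (48 − 51)² / 51 = 0.1765
  white: (66 − 68)² / 68 = 0.0588
χ² = 0.1634 + 0.1765 + 0.0588 = 0.3987 ≈ 0.399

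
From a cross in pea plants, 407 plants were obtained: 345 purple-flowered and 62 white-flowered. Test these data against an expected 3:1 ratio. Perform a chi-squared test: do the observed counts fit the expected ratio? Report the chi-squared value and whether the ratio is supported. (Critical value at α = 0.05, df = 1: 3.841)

Total ratio parts = 4. Expected numbers out of 407:
  purple-flowered: 407 × 3/4 = 305.25
  white-flowered: 407 × 1/4 = 101.75
χ² = Σ (O − E)² / E
  purple-flowered: (345 − 305.25)² / 305.25 = 5.1763
  white-flowered: (62 − 101.75)² / 101.75 = 15.5289
χ² = 5.1763 + 15.5289 = 20.7052 ≈ 20.705
Degrees of freedom = 2 − 1 = 1; critical value at α = 0.05 is 3.841.
Since 20.705 > 3.841, we reject the null hypothesis — the data do not fit the 3:1 ratio.

20.705; not consistent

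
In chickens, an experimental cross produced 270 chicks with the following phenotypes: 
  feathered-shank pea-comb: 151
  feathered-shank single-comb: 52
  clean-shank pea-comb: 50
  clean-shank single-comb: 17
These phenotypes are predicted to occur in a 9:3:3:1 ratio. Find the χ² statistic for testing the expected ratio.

Expected counts for N = 270 under a 9:3:3:1 ratio (total parts = 16):
  feathered-shank pea-comb: 270 × 9/16 = 151.875
  feathered-shank single-comb: 270 × 3/16 = 50.625
  clean-shank pea-comb: 270 × 3/16 = 50.625
  clean-shank single-comb: 270 × 1/16 = 16.875
χ² = Σ (O − E)² / E
  feathered-shank pea-comb: (151 − 151.875)² / 151.875 = 0.0050
  feathered-shank single-comb: (52 − 50.625)² / 50.625 = 0.0373
  clean-shank pea-comb: (50 − 50.625)² / 50.625 = 0.0077
  clean-shank single-comb: (17 − 16.875)² / 16.875 = 0.0009
χ² = 0.0050 + 0.0373 + 0.0077 + 0.0009 = 0.0509 ≈ 0.051

0.051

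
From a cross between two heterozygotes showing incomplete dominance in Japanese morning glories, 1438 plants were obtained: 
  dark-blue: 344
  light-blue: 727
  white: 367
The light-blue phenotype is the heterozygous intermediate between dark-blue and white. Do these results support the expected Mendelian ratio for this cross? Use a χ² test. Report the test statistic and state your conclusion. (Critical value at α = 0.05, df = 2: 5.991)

0.914; consistent

With incomplete dominance, a heterozygote × heterozygote cross gives a 1:2:1 phenotypic ratio.
Total ratio parts = 4. Expected numbers out of 1438:
  dark-blue: 1438 × 1/4 = 359.5
  light-blue: 1438 × 2/4 = 719
  white: 1438 × 1/4 = 359.5
χ² = Σ (O − E)² / E
  dark-blue: (344 − 359.5)² / 359.5 = 0.6683
  light-blue: (727 − 719)² / 719 = 0.0890
  white: (367 − 359.5)² / 359.5 = 0.1565
χ² = 0.6683 + 0.0890 + 0.1565 = 0.9138 ≈ 0.914
Degrees of freedom = 3 − 1 = 2; critical value at α = 0.05 is 5.991.
Since 0.914 < 5.991, we fail to reject the null hypothesis — the data are consistent with the 1:2:1 ratio.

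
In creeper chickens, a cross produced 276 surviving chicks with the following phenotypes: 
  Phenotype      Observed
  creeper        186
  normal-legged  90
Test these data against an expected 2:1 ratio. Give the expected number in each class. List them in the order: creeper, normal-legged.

184, 92

Total ratio parts = 3. Expected numbers out of 276:
  creeper: 276 × 2/3 = 184
  normal-legged: 276 × 1/3 = 92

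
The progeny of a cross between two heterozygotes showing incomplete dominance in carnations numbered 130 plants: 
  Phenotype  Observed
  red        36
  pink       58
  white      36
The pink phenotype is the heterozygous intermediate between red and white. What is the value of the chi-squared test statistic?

With incomplete dominance, a heterozygote × heterozygote cross gives a 1:2:1 phenotypic ratio.
Total ratio parts = 4. Expected numbers out of 130:
  red: 130 × 1/4 = 32.5
  pink: 130 × 2/4 = 65
  white: 130 × 1/4 = 32.5
χ² = Σ (O − E)² / E
  red: (36 − 32.5)² / 32.5 = 0.3769
  pink: (58 − 65)² / 65 = 0.7538
  white: (36 − 32.5)² / 32.5 = 0.3769
χ² = 0.3769 + 0.7538 + 0.3769 = 1.5076 ≈ 1.508

1.508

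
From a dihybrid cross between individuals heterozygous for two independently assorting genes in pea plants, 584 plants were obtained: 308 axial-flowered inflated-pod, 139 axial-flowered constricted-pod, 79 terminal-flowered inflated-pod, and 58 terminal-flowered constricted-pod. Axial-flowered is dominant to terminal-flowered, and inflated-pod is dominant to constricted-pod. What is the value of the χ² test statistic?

A dihybrid F₂ with independent assortment and complete dominance at both loci gives a 9:3:3:1 phenotypic ratio.
The 9:3:3:1 ratio has 16 parts, so with N = 584 the expected counts are:
  axial-flowered inflated-pod: 584 × 9/16 = 328.5
  axial-flowered constricted-pod: 584 × 3/16 = 109.5
  terminal-flowered inflated-pod: 584 × 3/16 = 109.5
  terminal-flowered constricted-pod: 584 × 1/16 = 36.5
χ² = Σ (O − E)² / E
  axial-flowered inflated-pod: (308 − 328.5)² / 328.5 = 1.2793
  axial-flowered constricted-pod: (139 − 109.5)² / 109.5 = 7.9475
  terminal-flowered inflated-pod: (79 − 109.5)² / 109.5 = 8.4954
  terminal-flowered constricted-pod: (58 − 36.5)² / 36.5 = 12.6644
χ² = 1.2793 + 7.9475 + 8.4954 + 12.6644 = 30.3866 ≈ 30.387

30.387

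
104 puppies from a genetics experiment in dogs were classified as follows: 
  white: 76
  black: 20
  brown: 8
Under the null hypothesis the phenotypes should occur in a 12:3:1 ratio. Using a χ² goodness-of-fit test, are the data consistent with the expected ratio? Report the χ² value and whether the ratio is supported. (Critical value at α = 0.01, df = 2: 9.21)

Total ratio parts = 16. Expected numbers out of 104:
  white: 104 × 12/16 = 78
  black: 104 × 3/16 = 19.5
  brown: 104 × 1/16 = 6.5
χ² = Σ (O − E)² / E
  white: (76 − 78)² / 78 = 0.0513
  black: (20 − 19.5)² / 19.5 = 0.0128
  brown: (8 − 6.5)² / 6.5 = 0.3462
χ² = 0.0513 + 0.0128 + 0.3462 = 0.4103 ≈ 0.410
Degrees of freedom = 3 − 1 = 2; critical value at α = 0.01 is 9.21.
Since 0.410 < 9.21, we fail to reject the null hypothesis — the data are consistent with the 12:3:1 ratio.

0.410; consistent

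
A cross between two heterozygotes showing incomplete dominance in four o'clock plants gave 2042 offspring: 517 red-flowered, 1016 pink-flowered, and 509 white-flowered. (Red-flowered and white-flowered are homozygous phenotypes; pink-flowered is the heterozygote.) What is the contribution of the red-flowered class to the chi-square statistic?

With incomplete dominance, a heterozygote × heterozygote cross gives a 1:2:1 phenotypic ratio.
The 1:2:1 ratio has 4 parts, so with N = 2042 the expected counts are:
  red-flowered: 2042 × 1/4 = 510.5
  pink-flowered: 2042 × 2/4 = 1021
  white-flowered: 2042 × 1/4 = 510.5
Contribution of red-flowered: (517 − 510.5)² / 510.5 = 0.0828

0.083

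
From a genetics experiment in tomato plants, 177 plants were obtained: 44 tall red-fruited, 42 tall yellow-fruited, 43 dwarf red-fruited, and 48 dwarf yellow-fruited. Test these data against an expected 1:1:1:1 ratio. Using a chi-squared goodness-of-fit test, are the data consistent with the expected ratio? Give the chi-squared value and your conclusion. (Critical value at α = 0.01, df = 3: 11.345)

0.469; consistent

Under the 1:1:1:1 hypothesis (Σ ratio = 4, N = 177):
  tall red-fruited: 177 × 1/4 = 44.25
  tall yellow-fruited: 177 × 1/4 = 44.25
  dwarf red-fruited: 177 × 1/4 = 44.25
  dwarf yellow-fruited: 177 × 1/4 = 44.25
χ² = Σ (O − E)² / E
  tall red-fruited: (44 − 44.25)² / 44.25 = 0.0014
  tall yellow-fruited: (42 − 44.25)² / 44.25 = 0.1144
  dwarf red-fruited: (43 − 44.25)² / 44.25 = 0.0353
  dwarf yellow-fruited: (48 − 44.25)² / 44.25 = 0.3178
χ² = 0.0014 + 0.1144 + 0.0353 + 0.3178 = 0.4689 ≈ 0.469
Degrees of freedom = 4 − 1 = 3; critical value at α = 0.01 is 11.345.
Since 0.469 < 11.345, we fail to reject the null hypothesis — the data are consistent with the 1:1:1:1 ratio.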